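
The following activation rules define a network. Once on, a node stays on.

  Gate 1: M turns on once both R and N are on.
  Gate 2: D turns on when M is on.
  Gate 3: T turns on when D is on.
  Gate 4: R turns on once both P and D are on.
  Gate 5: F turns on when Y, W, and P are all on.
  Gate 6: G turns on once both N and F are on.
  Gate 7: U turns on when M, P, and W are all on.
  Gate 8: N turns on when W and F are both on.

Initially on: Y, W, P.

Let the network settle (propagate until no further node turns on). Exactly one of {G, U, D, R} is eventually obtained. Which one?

G

Gate 5: Y, W, and P on → F on.
W and F are on, so N turns on (Gate 8).
N and F are on, so G turns on (Gate 6).
D would need M (Gate 2), but M never turns on. R would need P and D (Gate 4), but D never turns on. U would need M, P, and W (Gate 7), but M never turns on.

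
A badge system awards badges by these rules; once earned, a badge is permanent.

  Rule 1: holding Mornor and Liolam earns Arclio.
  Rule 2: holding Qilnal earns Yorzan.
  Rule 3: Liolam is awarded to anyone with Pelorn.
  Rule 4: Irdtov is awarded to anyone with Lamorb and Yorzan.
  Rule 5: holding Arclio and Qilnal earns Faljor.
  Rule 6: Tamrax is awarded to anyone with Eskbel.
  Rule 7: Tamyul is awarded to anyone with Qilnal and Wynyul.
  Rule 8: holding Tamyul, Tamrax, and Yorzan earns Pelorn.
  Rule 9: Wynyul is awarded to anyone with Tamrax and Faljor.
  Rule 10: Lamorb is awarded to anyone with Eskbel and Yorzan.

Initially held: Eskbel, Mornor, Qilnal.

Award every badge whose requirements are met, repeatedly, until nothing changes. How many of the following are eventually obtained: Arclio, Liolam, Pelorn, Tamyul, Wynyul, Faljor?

Arclio would need Mornor and Liolam (Rule 1), but Liolam is never earned.
Liolam would need Pelorn (Rule 3), but Pelorn is never earned.
Pelorn would need Tamyul, Tamrax, and Yorzan (Rule 8), but Tamyul is never earned.
Tamyul would need Qilnal and Wynyul (Rule 7), but Wynyul is never earned.
Wynyul would need Tamrax and Faljor (Rule 9), but Faljor is never earned.
Faljor would need Arclio and Qilnal (Rule 5), but Arclio is never earned.
None of the 6 are reached.

0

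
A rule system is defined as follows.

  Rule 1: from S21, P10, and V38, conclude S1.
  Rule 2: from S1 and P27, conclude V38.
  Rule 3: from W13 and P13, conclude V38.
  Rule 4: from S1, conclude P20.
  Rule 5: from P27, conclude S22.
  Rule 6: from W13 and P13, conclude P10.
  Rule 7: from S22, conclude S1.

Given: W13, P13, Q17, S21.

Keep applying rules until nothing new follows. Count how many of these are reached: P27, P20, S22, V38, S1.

W13 and P13 hold, so P10 follows (Rule 6).
W13 and P13 hold, so V38 follows (Rule 3).
S21, P10, and V38 hold, so S1 follows (Rule 1).
S1 holds, so P20 follows (Rule 4).
No rule produces P27, and it is not given.
P20: reached.
S22 would need P27 (Rule 5), but P27 is never established.
V38: reached.
S1: reached.
Reached: P20, V38, and S1 — 3 of the 5.

3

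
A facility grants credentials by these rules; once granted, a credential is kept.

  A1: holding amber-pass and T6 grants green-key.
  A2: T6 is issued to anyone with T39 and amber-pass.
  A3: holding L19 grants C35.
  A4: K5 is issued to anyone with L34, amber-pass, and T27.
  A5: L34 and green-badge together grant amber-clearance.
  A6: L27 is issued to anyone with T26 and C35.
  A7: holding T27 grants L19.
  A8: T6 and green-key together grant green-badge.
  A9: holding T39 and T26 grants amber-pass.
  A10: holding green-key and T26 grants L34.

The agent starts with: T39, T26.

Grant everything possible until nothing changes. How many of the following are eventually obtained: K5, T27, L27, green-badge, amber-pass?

2

Holding T39 and T26 grants amber-pass (A9).
Holding T39 and amber-pass grants T6 (A2).
Holding amber-pass and T6 grants green-key (A1).
Holding T6 and green-key grants green-badge (A8).
K5 would need L34, amber-pass, and T27 (A4), but T27 is never granted.
No rule produces T27, and it is not given.
L27 would need T26 and C35 (A6), but C35 is never granted.
green-badge: reached.
amber-pass: reached.
Reached: green-badge and amber-pass — 2 of the 5.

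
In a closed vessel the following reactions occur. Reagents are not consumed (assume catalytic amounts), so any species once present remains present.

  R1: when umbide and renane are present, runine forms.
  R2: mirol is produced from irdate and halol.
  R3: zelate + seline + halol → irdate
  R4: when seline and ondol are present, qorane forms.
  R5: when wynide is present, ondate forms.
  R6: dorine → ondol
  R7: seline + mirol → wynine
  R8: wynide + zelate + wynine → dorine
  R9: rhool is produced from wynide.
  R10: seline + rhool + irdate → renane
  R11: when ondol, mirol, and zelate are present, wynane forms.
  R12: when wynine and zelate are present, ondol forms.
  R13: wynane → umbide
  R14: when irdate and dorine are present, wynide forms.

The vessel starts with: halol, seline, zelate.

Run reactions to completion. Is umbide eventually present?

zelate, seline, and halol present → irdate forms (R3).
irdate and halol present → mirol forms (R2).
seline and mirol present → wynine forms (R7).
wynine and zelate present → ondol forms (R12).
ondol, mirol, and zelate present → wynane forms (R11).
wynane present → umbide forms (R13).

Yes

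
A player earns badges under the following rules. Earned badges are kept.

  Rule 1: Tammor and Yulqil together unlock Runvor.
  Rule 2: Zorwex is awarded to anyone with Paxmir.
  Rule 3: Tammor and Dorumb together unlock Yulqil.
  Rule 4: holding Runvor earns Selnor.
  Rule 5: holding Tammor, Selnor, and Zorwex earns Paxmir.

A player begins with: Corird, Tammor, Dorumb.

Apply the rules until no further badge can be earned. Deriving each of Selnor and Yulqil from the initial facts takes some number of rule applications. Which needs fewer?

Yulqil

Yulqil: With Tammor and Dorumb, Yulqil is earned (Rule 3). [1 rule application]
Selnor: With Tammor and Dorumb, Yulqil is earned (Rule 3). With Tammor and Yulqil, Runvor is earned (Rule 1). With Runvor, Selnor is earned (Rule 4). [3 rule applications]
Yulqil needs fewer.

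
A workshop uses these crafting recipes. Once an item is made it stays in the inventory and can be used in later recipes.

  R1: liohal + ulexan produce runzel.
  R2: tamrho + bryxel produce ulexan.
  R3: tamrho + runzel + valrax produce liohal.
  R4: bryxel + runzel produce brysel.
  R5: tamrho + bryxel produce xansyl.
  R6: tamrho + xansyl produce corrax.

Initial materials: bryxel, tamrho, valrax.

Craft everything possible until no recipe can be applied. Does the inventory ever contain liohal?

No

liohal would need tamrho, runzel, and valrax (R3), but runzel is never obtained.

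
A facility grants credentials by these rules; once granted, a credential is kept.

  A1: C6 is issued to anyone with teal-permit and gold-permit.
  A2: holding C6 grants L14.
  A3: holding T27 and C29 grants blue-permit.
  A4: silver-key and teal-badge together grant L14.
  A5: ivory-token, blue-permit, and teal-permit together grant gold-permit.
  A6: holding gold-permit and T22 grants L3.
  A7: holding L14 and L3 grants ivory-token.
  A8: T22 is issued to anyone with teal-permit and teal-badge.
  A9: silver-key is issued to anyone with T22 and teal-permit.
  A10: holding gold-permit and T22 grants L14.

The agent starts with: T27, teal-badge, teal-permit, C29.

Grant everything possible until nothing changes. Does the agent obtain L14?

Holding teal-permit and teal-badge grants T22 (A8).
Holding T22 and teal-permit grants silver-key (A9).
Holding silver-key and teal-badge grants L14 (A4).

Yes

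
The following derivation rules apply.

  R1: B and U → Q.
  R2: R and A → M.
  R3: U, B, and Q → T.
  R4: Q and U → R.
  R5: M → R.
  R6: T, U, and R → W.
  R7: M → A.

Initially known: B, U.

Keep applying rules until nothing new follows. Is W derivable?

Yes

B and U hold, so Q follows (R1).
From U, B, and Q, R3 gives T.
Q and U hold, so R follows (R4).
T, U, and R hold, so W follows (R6).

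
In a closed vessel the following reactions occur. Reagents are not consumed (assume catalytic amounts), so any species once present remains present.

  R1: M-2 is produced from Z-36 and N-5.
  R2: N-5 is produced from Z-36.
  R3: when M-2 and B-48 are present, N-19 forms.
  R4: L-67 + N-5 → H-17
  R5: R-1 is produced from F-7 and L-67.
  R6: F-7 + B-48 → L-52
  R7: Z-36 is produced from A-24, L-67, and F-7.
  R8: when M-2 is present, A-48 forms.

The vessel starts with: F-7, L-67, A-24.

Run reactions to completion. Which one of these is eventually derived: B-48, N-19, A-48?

A-24, L-67, and F-7 present → Z-36 forms (R7).
Z-36 present → N-5 forms (R2).
Z-36 and N-5 present → M-2 forms (R1).
M-2 present → A-48 forms (R8).
N-19 would need M-2 and B-48 (R3), but B-48 never forms. No rule produces B-48, and it is not given.

A-48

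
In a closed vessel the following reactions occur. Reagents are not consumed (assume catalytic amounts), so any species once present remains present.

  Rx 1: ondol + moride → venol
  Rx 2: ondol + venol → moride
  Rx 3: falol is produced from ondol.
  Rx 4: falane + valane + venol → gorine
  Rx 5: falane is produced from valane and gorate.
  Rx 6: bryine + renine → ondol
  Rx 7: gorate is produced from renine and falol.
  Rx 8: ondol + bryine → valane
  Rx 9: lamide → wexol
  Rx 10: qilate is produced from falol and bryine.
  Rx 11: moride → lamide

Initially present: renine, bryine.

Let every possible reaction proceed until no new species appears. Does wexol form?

No

wexol would need lamide (Rx 9), but lamide never forms.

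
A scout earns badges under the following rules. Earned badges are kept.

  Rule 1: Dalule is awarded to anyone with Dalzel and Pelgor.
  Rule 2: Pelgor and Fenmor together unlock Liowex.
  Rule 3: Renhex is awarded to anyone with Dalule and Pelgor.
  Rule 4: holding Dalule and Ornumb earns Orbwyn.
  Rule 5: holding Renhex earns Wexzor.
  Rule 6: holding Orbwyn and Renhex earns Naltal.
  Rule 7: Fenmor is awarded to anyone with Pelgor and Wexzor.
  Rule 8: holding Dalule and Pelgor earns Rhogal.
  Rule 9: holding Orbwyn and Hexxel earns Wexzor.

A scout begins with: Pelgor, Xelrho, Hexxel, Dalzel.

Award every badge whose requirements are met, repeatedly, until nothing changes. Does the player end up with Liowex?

Yes

With Dalzel and Pelgor, Dalule is earned (Rule 1).
With Dalule and Pelgor, Renhex is earned (Rule 3).
With Renhex, Wexzor is earned (Rule 5).
With Pelgor and Wexzor, Fenmor is earned (Rule 7).
With Pelgor and Fenmor, Liowex is earned (Rule 2).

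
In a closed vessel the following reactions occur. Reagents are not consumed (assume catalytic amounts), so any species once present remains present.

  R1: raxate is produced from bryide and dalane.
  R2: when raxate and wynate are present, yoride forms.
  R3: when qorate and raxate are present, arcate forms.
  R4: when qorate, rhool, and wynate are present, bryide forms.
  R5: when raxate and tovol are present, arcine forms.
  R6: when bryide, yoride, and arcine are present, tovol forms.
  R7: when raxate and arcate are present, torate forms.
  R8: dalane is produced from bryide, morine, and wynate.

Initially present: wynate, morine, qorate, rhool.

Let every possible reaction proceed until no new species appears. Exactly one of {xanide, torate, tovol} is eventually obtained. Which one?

qorate, rhool, and wynate present → bryide forms (R4).
bryide, morine, and wynate present → dalane forms (R8).
bryide and dalane present → raxate forms (R1).
qorate and raxate present → arcate forms (R3).
raxate and arcate present → torate forms (R7).
No rule produces xanide, and it is not given. tovol would need bryide, yoride, and arcine (R6), but arcine never forms.

torate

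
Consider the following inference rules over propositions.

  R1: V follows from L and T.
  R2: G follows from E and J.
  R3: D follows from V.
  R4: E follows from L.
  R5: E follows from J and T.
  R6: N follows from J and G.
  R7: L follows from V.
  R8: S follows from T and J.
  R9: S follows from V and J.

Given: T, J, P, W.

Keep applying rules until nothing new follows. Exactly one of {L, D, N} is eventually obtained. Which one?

J and T hold, so E follows (R5).
From E and J, R2 gives G.
From J and G, R6 gives N.
L would need V (R7), but V is never established. D would need V (R3), but V is never established.

N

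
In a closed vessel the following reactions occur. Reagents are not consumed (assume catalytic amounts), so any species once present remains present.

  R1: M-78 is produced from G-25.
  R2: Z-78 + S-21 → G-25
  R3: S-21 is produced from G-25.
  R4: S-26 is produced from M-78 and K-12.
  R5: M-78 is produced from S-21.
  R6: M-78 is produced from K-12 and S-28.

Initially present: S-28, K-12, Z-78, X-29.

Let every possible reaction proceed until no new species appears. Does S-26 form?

Yes

K-12 and S-28 present → M-78 forms (R6).
M-78 and K-12 present → S-26 forms (R4).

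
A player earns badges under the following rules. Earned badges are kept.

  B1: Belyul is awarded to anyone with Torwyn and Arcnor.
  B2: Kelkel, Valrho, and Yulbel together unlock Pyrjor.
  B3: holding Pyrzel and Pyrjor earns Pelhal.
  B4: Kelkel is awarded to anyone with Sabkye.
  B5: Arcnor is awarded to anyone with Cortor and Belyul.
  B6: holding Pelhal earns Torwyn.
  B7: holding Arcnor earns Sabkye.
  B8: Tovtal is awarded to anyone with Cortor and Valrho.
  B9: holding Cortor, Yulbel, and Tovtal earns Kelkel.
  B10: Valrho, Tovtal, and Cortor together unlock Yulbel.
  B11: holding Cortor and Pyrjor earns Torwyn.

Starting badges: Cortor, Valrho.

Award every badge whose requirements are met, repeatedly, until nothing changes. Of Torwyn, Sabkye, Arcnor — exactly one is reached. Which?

With Cortor and Valrho, Tovtal is earned (B8).
With Valrho, Tovtal, and Cortor, Yulbel is earned (B10).
With Cortor, Yulbel, and Tovtal, Kelkel is earned (B9).
With Kelkel, Valrho, and Yulbel, Pyrjor is earned (B2).
With Cortor and Pyrjor, Torwyn is earned (B11).
Sabkye would need Arcnor (B7), but Arcnor is never earned. Arcnor would need Cortor and Belyul (B5), but Belyul is never earned.

Torwyn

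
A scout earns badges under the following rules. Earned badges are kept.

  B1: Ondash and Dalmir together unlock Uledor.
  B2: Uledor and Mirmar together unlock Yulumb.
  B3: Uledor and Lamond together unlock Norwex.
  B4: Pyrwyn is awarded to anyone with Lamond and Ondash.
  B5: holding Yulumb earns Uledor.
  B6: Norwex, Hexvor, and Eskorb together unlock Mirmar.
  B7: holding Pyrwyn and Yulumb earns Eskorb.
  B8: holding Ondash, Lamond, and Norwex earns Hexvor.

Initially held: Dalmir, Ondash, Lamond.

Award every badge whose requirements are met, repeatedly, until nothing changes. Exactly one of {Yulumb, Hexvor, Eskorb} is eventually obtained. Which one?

With Ondash and Dalmir, Uledor is earned (B1).
With Uledor and Lamond, Norwex is earned (B3).
With Ondash, Lamond, and Norwex, Hexvor is earned (B8).
Eskorb would need Pyrwyn and Yulumb (B7), but Yulumb is never earned. Yulumb would need Uledor and Mirmar (B2), but Mirmar is never earned.

Hexvor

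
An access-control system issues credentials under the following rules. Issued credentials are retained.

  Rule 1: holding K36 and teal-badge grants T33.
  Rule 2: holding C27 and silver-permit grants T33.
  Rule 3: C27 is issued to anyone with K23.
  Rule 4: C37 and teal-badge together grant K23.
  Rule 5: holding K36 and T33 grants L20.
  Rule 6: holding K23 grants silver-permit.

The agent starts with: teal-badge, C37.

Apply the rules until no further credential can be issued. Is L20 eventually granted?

L20 would need K36 and T33 (Rule 5), but K36 is never granted.

No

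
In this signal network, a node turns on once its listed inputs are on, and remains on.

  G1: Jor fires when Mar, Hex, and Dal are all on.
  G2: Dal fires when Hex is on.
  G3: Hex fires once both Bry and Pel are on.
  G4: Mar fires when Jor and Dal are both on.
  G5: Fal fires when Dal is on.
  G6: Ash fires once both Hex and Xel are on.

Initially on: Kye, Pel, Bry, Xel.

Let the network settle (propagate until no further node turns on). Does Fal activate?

Yes

G3: Bry and Pel on → Hex on.
Hex is on, so Dal fires (G2).
Dal is on, so Fal fires (G5).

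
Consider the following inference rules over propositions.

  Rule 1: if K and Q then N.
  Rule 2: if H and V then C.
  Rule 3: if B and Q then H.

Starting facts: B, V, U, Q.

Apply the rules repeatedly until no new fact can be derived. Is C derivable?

Yes

B and Q hold, so H follows (Rule 3).
H and V hold, so C follows (Rule 2).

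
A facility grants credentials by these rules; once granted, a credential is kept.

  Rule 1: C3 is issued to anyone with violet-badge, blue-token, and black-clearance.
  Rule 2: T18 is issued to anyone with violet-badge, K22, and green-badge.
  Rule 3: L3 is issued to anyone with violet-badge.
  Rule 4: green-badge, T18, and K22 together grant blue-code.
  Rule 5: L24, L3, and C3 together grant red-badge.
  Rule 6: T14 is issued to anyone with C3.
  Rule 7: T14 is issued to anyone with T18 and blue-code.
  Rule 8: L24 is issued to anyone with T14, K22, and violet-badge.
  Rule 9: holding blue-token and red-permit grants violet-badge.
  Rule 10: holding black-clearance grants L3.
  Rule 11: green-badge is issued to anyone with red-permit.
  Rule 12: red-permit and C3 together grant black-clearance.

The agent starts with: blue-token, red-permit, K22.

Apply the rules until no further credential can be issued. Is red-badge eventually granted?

red-badge would need L24, L3, and C3 (Rule 5), but C3 is never granted.

No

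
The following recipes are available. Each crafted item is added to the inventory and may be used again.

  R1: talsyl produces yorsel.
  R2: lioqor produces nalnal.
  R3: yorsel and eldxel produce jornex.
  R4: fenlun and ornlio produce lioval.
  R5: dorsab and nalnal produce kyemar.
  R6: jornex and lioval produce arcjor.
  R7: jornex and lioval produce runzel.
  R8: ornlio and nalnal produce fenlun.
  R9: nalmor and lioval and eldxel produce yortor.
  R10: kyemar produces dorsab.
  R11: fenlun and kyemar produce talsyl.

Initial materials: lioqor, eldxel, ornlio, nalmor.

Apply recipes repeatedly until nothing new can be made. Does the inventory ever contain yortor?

lioqor → nalnal (R2).
Using R8, ornlio and nalnal make fenlun.
Using R4, fenlun and ornlio make lioval.
Using R9, nalmor, lioval, and eldxel make yortor.

Yes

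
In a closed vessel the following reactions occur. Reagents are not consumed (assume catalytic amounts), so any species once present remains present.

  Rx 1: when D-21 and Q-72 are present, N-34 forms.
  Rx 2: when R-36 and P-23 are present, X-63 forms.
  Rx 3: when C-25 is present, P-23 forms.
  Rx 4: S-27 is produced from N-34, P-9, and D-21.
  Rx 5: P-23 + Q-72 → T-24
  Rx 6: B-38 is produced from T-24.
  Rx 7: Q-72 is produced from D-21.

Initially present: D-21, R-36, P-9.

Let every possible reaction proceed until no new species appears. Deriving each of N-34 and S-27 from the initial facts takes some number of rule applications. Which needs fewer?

N-34: D-21 present → Q-72 forms (Rx 7). D-21 and Q-72 present → N-34 forms (Rx 1). [2 rule applications]
S-27: D-21 present → Q-72 forms (Rx 7). D-21 and Q-72 present → N-34 forms (Rx 1). N-34, P-9, and D-21 present → S-27 forms (Rx 4). [3 rule applications]
N-34 needs fewer.

N-34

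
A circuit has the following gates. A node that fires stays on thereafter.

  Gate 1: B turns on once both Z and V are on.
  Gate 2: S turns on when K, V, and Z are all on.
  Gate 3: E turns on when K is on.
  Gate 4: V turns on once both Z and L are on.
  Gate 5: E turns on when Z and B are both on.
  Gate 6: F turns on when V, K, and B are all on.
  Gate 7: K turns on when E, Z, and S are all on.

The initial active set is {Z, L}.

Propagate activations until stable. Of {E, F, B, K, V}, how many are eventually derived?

3

Gate 4: Z and L on → V on.
Z and V are on, so B turns on (Gate 1).
Z and B are on, so E turns on (Gate 5).
E: reached.
F would need V, K, and B (Gate 6), but K never turns on.
B: reached.
K would need E, Z, and S (Gate 7), but S never turns on.
V: reached.
Reached: E, B, and V — 3 of the 5.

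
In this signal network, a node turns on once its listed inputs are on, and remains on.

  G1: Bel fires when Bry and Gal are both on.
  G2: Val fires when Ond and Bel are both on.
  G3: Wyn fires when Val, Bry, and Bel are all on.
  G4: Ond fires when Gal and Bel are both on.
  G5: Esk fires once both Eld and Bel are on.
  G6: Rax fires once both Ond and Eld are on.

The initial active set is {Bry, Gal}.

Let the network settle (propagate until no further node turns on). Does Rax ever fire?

Rax would need Ond and Eld (G6), but Eld never turns on.

No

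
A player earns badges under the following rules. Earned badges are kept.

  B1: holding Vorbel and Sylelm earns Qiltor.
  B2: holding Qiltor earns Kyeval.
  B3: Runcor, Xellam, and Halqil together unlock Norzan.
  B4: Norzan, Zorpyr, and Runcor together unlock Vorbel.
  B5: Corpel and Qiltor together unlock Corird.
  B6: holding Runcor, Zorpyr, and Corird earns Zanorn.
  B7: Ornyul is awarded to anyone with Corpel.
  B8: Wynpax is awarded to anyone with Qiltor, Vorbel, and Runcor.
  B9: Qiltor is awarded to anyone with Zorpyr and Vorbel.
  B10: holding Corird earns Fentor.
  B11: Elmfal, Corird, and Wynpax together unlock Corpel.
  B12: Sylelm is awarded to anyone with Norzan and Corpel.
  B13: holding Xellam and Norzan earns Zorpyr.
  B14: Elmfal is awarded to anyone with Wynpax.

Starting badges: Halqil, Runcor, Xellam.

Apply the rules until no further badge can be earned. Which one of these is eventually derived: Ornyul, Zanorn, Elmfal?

Elmfal

With Runcor, Xellam, and Halqil, Norzan is earned (B3).
With Xellam and Norzan, Zorpyr is earned (B13).
With Norzan, Zorpyr, and Runcor, Vorbel is earned (B4).
With Zorpyr and Vorbel, Qiltor is earned (B9).
With Qiltor, Vorbel, and Runcor, Wynpax is earned (B8).
With Wynpax, Elmfal is earned (B14).
Ornyul would need Corpel (B7), but Corpel is never earned. Zanorn would need Runcor, Zorpyr, and Corird (B6), but Corird is never earned.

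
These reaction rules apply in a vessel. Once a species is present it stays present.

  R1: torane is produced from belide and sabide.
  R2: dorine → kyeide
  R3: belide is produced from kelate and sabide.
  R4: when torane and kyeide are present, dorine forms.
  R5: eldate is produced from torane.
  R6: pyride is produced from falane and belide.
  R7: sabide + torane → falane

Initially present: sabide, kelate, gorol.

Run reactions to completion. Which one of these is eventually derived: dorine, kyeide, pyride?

kelate and sabide present → belide forms (R3).
belide and sabide present → torane forms (R1).
sabide and torane present → falane forms (R7).
falane and belide present → pyride forms (R6).
kyeide would need dorine (R2), but dorine never forms. dorine would need torane and kyeide (R4), but kyeide never forms.

pyride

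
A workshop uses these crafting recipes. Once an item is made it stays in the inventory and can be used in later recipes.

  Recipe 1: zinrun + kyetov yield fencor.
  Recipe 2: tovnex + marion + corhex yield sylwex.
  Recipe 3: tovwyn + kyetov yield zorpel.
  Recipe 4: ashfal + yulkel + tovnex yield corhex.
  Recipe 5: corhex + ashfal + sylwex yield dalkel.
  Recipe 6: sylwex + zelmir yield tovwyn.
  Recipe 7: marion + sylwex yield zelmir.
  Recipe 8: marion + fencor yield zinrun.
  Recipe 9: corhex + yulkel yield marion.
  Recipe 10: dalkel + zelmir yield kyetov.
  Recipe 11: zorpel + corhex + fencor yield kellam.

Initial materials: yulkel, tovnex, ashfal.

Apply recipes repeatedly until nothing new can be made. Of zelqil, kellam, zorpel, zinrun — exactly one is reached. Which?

zorpel

ashfal + yulkel + tovnex → corhex (Recipe 4).
Using Recipe 9, corhex and yulkel make marion.
tovnex + marion + corhex → sylwex (Recipe 2).
corhex + ashfal + sylwex → dalkel (Recipe 5).
Using Recipe 7, marion and sylwex make zelmir.
Using Recipe 6, sylwex and zelmir make tovwyn.
dalkel + zelmir → kyetov (Recipe 10).
Using Recipe 3, tovwyn and kyetov make zorpel.
No rule produces zelqil, and it is not given. zinrun would need marion and fencor (Recipe 8), but fencor is never obtained. kellam would need zorpel, corhex, and fencor (Recipe 11), but fencor is never obtained.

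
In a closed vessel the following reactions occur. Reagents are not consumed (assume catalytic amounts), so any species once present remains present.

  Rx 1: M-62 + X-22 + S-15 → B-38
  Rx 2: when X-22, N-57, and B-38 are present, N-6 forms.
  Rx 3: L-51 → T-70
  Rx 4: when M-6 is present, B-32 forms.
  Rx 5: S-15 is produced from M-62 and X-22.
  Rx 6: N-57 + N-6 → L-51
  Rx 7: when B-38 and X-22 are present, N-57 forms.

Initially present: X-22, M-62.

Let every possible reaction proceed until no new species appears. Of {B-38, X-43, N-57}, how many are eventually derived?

M-62 and X-22 present → S-15 forms (Rx 5).
M-62, X-22, and S-15 present → B-38 forms (Rx 1).
B-38 and X-22 present → N-57 forms (Rx 7).
B-38: reached.
No rule produces X-43, and it is not given.
N-57: reached.
Reached: B-38 and N-57 — 2 of the 3.

2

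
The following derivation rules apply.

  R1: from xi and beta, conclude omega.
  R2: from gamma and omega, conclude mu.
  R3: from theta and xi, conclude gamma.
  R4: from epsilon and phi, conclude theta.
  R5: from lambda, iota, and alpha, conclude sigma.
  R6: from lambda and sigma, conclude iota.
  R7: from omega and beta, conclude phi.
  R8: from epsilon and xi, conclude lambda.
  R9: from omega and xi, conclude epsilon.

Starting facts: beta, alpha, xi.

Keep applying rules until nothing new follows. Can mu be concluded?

xi and beta hold, so omega follows (R1).
omega and xi hold, so epsilon follows (R9).
omega and beta hold, so phi follows (R7).
epsilon and phi hold, so theta follows (R4).
theta and xi hold, so gamma follows (R3).
gamma and omega hold, so mu follows (R2).

Yes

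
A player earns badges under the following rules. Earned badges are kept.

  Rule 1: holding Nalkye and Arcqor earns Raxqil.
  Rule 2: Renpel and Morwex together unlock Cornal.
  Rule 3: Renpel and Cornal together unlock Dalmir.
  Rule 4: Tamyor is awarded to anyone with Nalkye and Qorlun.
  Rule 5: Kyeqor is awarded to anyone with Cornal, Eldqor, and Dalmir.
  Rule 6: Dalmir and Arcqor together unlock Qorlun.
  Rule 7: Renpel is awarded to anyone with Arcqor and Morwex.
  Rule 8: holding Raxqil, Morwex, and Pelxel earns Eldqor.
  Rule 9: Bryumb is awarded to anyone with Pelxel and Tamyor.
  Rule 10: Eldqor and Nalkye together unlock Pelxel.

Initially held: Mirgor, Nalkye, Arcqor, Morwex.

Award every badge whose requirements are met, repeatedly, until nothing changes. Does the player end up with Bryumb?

Bryumb would need Pelxel and Tamyor (Rule 9), but Pelxel is never earned.

No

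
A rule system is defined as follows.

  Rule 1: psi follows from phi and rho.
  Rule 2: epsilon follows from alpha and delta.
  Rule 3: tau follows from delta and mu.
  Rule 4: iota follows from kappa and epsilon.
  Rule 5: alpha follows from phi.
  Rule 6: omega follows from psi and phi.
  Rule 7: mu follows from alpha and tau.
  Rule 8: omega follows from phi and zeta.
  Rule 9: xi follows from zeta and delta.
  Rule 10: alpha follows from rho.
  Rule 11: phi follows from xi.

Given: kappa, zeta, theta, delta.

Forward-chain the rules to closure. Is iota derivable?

Yes

zeta and delta hold, so xi follows (Rule 9).
xi holds, so phi follows (Rule 11).
From phi, Rule 5 gives alpha.
From alpha and delta, Rule 2 gives epsilon.
kappa and epsilon hold, so iota follows (Rule 4).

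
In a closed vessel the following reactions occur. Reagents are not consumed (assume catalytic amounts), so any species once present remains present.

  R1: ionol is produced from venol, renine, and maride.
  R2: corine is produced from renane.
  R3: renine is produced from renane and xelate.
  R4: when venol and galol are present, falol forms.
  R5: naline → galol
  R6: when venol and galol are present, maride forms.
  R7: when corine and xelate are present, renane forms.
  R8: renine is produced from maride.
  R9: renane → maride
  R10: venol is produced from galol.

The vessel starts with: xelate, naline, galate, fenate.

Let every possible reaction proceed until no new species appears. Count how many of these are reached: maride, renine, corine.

naline present → galol forms (R5).
galol present → venol forms (R10).
venol and galol present → maride forms (R6).
maride present → renine forms (R8).
maride: reached.
renine: reached.
corine would need renane (R2), but renane never forms.
Reached: maride and renine — 2 of the 3.

2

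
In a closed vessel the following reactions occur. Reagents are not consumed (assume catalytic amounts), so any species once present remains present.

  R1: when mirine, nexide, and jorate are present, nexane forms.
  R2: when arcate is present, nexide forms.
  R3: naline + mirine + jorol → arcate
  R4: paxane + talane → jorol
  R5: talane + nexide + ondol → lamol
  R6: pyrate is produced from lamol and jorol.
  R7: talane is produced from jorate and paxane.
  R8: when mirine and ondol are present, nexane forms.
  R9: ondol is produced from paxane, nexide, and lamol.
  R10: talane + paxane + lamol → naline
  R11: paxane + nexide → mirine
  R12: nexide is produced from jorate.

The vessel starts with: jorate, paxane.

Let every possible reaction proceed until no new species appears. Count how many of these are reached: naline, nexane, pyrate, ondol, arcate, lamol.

1

jorate present → nexide forms (R12).
paxane and nexide present → mirine forms (R11).
mirine, nexide, and jorate present → nexane forms (R1).
naline would need talane, paxane, and lamol (R10), but lamol never forms.
nexane: reached.
pyrate would need lamol and jorol (R6), but lamol never forms.
ondol would need paxane, nexide, and lamol (R9), but lamol never forms.
arcate would need naline, mirine, and jorol (R3), but naline never forms.
lamol would need talane, nexide, and ondol (R5), but ondol never forms.
Reached: nexane — 1 of the 6.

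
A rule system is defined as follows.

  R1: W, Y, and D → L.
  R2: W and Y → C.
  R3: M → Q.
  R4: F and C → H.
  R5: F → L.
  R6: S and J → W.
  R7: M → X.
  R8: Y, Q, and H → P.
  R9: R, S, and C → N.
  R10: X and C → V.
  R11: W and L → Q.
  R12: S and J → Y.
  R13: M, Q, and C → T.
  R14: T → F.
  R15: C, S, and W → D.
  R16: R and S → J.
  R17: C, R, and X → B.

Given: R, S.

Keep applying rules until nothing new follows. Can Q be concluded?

R and S hold, so J follows (R16).
S and J hold, so W follows (R6).
S and J hold, so Y follows (R12).
From W and Y, R2 gives C.
From C, S, and W, R15 gives D.
From W, Y, and D, R1 gives L.
W and L hold, so Q follows (R11).

Yes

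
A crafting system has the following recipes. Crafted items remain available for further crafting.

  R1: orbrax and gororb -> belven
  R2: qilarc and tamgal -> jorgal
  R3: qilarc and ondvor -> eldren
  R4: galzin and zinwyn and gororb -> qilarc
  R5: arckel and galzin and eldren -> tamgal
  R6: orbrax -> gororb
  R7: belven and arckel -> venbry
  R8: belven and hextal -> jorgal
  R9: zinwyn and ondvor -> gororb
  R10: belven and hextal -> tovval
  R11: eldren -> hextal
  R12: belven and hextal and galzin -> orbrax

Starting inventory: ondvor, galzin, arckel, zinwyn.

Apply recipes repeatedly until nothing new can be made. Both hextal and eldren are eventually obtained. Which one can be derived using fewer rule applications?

eldren

eldren: zinwyn and ondvor -> gororb (R9). Using R4, galzin, zinwyn, and gororb make qilarc. Using R3, qilarc and ondvor make eldren. [3 rule applications]
hextal: Using R9, zinwyn and ondvor make gororb. Using R4, galzin, zinwyn, and gororb make qilarc. Using R3, qilarc and ondvor make eldren. Using R11, eldren makes hextal. [4 rule applications]
eldren needs fewer.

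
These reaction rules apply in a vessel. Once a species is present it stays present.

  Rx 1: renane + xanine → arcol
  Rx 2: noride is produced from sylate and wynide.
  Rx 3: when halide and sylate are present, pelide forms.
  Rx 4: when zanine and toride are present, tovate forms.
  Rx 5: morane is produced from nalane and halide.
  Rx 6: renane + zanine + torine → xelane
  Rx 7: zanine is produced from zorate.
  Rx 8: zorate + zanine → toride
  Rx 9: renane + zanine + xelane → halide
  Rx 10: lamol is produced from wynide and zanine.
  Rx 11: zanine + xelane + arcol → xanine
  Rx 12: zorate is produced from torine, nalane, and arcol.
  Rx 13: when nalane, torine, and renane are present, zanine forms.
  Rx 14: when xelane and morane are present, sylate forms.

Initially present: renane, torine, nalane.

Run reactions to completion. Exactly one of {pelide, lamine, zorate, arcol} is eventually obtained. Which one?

nalane, torine, and renane present → zanine forms (Rx 13).
renane, zanine, and torine present → xelane forms (Rx 6).
renane, zanine, and xelane present → halide forms (Rx 9).
nalane and halide present → morane forms (Rx 5).
xelane and morane present → sylate forms (Rx 14).
halide and sylate present → pelide forms (Rx 3).
arcol would need renane and xanine (Rx 1), but xanine never forms. zorate would need torine, nalane, and arcol (Rx 12), but arcol never forms. No rule produces lamine, and it is not given.

pelide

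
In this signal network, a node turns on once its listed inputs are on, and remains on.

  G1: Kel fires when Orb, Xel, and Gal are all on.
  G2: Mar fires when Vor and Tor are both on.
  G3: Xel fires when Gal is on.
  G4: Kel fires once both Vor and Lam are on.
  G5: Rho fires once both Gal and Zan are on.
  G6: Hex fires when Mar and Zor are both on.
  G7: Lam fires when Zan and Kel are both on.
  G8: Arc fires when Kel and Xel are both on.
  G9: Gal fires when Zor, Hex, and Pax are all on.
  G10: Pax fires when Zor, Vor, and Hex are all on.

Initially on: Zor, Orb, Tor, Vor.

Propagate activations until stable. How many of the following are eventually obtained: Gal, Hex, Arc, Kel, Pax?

5

Vor and Tor are on, so Mar fires (G2).
G6: Mar and Zor on → Hex on.
G10: Zor, Vor, and Hex on → Pax on.
Zor, Hex, and Pax are on, so Gal fires (G9).
Gal is on, so Xel fires (G3).
Orb, Xel, and Gal are on, so Kel fires (G1).
Kel and Xel are on, so Arc fires (G8).
Gal: reached.
Hex: reached.
Arc: reached.
Kel: reached.
Pax: reached.
All 5 are reached.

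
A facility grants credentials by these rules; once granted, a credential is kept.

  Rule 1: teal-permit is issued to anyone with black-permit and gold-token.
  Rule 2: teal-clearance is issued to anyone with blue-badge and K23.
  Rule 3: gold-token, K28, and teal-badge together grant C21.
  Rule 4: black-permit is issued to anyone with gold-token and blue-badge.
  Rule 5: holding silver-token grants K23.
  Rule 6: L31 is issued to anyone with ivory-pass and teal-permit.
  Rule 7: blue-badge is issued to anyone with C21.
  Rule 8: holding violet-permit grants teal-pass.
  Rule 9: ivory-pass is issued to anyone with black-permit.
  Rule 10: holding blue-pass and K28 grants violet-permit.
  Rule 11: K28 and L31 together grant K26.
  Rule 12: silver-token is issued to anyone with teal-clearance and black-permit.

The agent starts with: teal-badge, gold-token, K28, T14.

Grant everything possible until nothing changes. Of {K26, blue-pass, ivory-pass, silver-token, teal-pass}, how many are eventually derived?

2

Holding gold-token, K28, and teal-badge grants C21 (Rule 3).
Holding C21 grants blue-badge (Rule 7).
Holding gold-token and blue-badge grants black-permit (Rule 4).
Holding black-permit grants ivory-pass (Rule 9).
Holding black-permit and gold-token grants teal-permit (Rule 1).
Holding ivory-pass and teal-permit grants L31 (Rule 6).
Holding K28 and L31 grants K26 (Rule 11).
K26: reached.
No rule produces blue-pass, and it is not given.
ivory-pass: reached.
silver-token would need teal-clearance and black-permit (Rule 12), but teal-clearance is never granted.
teal-pass would need violet-permit (Rule 8), but violet-permit is never granted.
Reached: K26 and ivory-pass — 2 of the 5.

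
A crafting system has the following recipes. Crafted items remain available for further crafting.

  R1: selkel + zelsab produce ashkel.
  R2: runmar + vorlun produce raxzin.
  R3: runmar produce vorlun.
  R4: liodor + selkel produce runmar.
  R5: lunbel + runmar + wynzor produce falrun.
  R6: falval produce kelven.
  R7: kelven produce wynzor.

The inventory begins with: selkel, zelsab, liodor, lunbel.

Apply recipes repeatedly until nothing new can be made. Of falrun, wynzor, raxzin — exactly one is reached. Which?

liodor + selkel → runmar (R4).
runmar → vorlun (R3).
Using R2, runmar and vorlun make raxzin.
wynzor would need kelven (R7), but kelven is never obtained. falrun would need lunbel, runmar, and wynzor (R5), but wynzor is never obtained.

raxzin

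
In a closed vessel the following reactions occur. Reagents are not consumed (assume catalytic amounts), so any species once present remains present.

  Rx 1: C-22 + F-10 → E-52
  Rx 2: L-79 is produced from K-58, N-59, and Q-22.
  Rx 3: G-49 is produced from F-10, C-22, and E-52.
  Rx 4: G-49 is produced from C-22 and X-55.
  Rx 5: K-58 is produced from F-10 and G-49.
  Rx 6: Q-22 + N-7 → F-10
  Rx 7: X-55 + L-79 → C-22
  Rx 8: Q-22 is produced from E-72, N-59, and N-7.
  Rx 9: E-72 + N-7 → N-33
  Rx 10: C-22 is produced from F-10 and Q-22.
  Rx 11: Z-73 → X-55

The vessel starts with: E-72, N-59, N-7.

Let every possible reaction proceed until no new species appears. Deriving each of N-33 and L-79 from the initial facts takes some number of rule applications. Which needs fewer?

N-33: E-72 and N-7 present → N-33 forms (Rx 9). [1 rule application]
L-79: E-72, N-59, and N-7 present → Q-22 forms (Rx 8). Q-22 and N-7 present → F-10 forms (Rx 6). F-10 and Q-22 present → C-22 forms (Rx 10). C-22 and F-10 present → E-52 forms (Rx 1). F-10, C-22, and E-52 present → G-49 forms (Rx 3). F-10 and G-49 present → K-58 forms (Rx 5). K-58, N-59, and Q-22 present → L-79 forms (Rx 2). [7 rule applications]
N-33 needs fewer.

N-33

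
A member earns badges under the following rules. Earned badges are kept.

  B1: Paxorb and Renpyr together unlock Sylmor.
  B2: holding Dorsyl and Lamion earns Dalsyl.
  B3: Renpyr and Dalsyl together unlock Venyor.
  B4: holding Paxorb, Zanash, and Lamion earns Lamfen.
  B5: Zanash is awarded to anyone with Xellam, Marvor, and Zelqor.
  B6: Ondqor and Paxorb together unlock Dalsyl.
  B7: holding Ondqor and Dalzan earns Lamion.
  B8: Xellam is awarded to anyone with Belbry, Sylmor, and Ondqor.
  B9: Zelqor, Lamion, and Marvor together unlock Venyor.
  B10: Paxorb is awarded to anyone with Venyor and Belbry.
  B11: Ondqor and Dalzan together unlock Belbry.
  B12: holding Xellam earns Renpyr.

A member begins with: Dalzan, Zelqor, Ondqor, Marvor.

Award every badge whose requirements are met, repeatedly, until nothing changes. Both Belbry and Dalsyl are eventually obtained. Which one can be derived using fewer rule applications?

Belbry

Belbry: With Ondqor and Dalzan, Belbry is earned (B11). [1 rule application]
Dalsyl: With Ondqor and Dalzan, Belbry is earned (B11). With Ondqor and Dalzan, Lamion is earned (B7). With Zelqor, Lamion, and Marvor, Venyor is earned (B9). With Venyor and Belbry, Paxorb is earned (B10). With Ondqor and Paxorb, Dalsyl is earned (B6). [5 rule applications]
Belbry needs fewer.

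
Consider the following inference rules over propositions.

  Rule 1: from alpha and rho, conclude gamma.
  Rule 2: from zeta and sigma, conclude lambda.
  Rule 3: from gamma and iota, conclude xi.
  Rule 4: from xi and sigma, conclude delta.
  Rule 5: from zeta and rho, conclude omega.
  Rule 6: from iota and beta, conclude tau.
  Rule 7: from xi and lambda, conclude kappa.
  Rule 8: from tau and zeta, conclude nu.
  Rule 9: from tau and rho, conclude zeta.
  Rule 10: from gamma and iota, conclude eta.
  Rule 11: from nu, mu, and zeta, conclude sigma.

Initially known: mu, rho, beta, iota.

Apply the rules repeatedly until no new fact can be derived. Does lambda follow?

From iota and beta, Rule 6 gives tau.
tau and rho hold, so zeta follows (Rule 9).
tau and zeta hold, so nu follows (Rule 8).
nu, mu, and zeta hold, so sigma follows (Rule 11).
zeta and sigma hold, so lambda follows (Rule 2).

Yes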